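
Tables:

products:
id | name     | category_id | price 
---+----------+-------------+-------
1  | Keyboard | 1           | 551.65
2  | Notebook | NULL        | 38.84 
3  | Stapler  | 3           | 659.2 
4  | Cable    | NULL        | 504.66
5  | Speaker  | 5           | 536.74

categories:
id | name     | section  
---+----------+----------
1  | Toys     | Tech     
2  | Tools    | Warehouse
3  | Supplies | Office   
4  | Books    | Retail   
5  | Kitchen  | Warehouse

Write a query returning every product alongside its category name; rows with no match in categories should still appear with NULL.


LEFT JOIN keeps every row from products (the left table); where category_id has no match in categories, the category columns become NULL. Walk through each product:
  - product 1 (Keyboard): category_id=1 -> matches Toys
  - product 2 (Notebook): category_id=NULL, no match -> kept with NULL
  - product 3 (Stapler): category_id=3 -> matches Supplies
  - product 4 (Cable): category_id=NULL, no match -> kept with NULL
  - product 5 (Speaker): category_id=5 -> matches Kitchen
All 5 rows appear; 2 have NULL category.

SQL:
SELECT a.name, b.name AS category
FROM products a
LEFT JOIN categories b ON a.category_id = b.id

Result:
name     | category
---------+---------
Keyboard | Toys    
Notebook | NULL    
Stapler  | Supplies
Cable    | NULL    
Speaker  | Kitchen 


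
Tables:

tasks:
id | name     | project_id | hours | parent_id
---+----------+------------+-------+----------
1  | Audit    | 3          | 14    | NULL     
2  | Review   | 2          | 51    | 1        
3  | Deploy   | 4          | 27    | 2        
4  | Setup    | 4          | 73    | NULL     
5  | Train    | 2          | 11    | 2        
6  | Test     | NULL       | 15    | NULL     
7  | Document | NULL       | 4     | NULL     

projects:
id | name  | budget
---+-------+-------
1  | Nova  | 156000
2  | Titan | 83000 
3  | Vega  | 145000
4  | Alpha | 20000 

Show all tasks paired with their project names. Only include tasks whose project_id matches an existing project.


INNER JOIN keeps only tasks rows whose project_id matches an id in projects. Walk through each task:
  - task 1 (Audit): project_id=3 -> matches Vega
  - task 2 (Review): project_id=2 -> matches Titan
  - task 3 (Deploy): project_id=4 -> matches Alpha
  - task 4 (Setup): project_id=4 -> matches Alpha
  - task 5 (Train): project_id=2 -> matches Titan
  - task 6 (Test): project_id=NULL, no match -> dropped
  - task 7 (Document): project_id=NULL, no match -> dropped
So 2 of 7 rows are dropped.

SQL:
SELECT a.name, b.name AS project
FROM tasks a
INNER JOIN projects b ON a.project_id = b.id

Result:
name   | project
-------+--------
Audit  | Vega   
Review | Titan  
Deploy | Alpha  
Setup  | Alpha  
Train  | Titan  


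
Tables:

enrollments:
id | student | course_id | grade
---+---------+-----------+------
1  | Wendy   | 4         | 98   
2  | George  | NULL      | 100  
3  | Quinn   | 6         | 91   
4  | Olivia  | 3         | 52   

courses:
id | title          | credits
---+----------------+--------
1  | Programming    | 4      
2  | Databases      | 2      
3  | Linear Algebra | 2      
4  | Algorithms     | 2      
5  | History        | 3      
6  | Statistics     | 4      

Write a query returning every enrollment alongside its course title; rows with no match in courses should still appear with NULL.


LEFT JOIN keeps every row from enrollments (the left table); where course_id has no match in courses, the course columns become NULL. Walk through each enrollment:
  - enrollment 1 (Wendy): course_id=4 -> matches Algorithms
  - enrollment 2 (George): course_id=NULL, no match -> kept with NULL
  - enrollment 3 (Quinn): course_id=6 -> matches Statistics
  - enrollment 4 (Olivia): course_id=3 -> matches Linear Algebra
All 4 rows appear; 1 has NULL course.

SQL:
SELECT a.student, b.title AS course
FROM enrollments a
LEFT JOIN courses b ON a.course_id = b.id

Result:
student | course        
--------+---------------
Wendy   | Algorithms    
George  | NULL          
Quinn   | Statistics    
Olivia  | Linear Algebra


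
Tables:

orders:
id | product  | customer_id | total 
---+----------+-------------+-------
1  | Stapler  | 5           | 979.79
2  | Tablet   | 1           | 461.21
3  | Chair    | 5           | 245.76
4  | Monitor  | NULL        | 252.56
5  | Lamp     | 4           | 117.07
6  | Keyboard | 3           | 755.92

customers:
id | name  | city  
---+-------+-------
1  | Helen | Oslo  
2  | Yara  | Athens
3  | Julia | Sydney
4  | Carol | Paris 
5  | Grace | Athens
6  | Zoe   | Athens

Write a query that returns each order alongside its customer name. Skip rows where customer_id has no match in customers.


INNER JOIN keeps only orders rows whose customer_id matches an id in customers. Walk through each order:
  - order 1 (Stapler): customer_id=5 -> matches Grace
  - order 2 (Tablet): customer_id=1 -> matches Helen
  - order 3 (Chair): customer_id=5 -> matches Grace
  - order 4 (Monitor): customer_id=NULL, no match -> dropped
  - order 5 (Lamp): customer_id=4 -> matches Carol
  - order 6 (Keyboard): customer_id=3 -> matches Julia
So 1 of 6 rows is dropped.

SQL:
SELECT a.product, b.name AS customer
FROM orders a
INNER JOIN customers b ON a.customer_id = b.id

Result:
product  | customer
---------+---------
Stapler  | Grace   
Tablet   | Helen   
Chair    | Grace   
Lamp     | Carol   
Keyboard | Julia   


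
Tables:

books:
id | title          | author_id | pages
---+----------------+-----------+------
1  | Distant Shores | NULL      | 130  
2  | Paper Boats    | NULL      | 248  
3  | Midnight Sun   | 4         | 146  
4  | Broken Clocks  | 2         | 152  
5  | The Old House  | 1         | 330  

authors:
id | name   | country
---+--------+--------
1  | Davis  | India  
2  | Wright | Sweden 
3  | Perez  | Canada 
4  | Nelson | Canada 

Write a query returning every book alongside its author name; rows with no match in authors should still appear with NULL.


LEFT JOIN keeps every row from books (the left table); where author_id has no match in authors, the author columns become NULL. Walk through each book:
  - book 1 (Distant Shores): author_id=NULL, no match -> kept with NULL
  - book 2 (Paper Boats): author_id=NULL, no match -> kept with NULL
  - book 3 (Midnight Sun): author_id=4 -> matches Nelson
  - book 4 (Broken Clocks): author_id=2 -> matches Wright
  - book 5 (The Old House): author_id=1 -> matches Davis
All 5 rows appear; 2 have NULL author.

SQL:
SELECT a.title, b.name AS author
FROM books a
LEFT JOIN authors b ON a.author_id = b.id

Result:
title          | author
---------------+-------
Distant Shores | NULL  
Paper Boats    | NULL  
Midnight Sun   | Nelson
Broken Clocks  | Wright
The Old House  | Davis 


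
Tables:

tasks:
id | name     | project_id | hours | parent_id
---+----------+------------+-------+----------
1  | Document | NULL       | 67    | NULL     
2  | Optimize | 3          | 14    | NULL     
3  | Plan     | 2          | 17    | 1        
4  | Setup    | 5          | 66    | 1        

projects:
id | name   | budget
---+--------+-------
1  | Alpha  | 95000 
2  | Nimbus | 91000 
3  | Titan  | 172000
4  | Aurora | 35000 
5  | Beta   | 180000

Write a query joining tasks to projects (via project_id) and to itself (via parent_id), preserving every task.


Two LEFT JOINs from the same base table tasks: one to projects via project_id, one to tasks itself via parent_id. Both are LEFT so every task is preserved.
Match against projects:
  - task 1 (Document): project_id=NULL, no match -> kept with NULL
  - task 2 (Optimize): project_id=3 -> matches Titan
  - task 3 (Plan): project_id=2 -> matches Nimbus
  - task 4 (Setup): project_id=5 -> matches Beta
Match against tasks (self):
  - task 1 (Document): parent_id=NULL -> NULL
  - task 2 (Optimize): parent_id=NULL -> NULL
  - task 3 (Plan): parent_id=1 -> Document
  - task 4 (Setup): parent_id=1 -> Document

SQL:
SELECT a.name, b.name AS project, c.name AS parent
FROM tasks a
LEFT JOIN projects b ON a.project_id = b.id
LEFT JOIN tasks c ON a.parent_id = c.id

Result:
name     | project | parent  
---------+---------+---------
Document | NULL    | NULL    
Optimize | Titan   | NULL    
Plan     | Nimbus  | Document
Setup    | Beta    | Document


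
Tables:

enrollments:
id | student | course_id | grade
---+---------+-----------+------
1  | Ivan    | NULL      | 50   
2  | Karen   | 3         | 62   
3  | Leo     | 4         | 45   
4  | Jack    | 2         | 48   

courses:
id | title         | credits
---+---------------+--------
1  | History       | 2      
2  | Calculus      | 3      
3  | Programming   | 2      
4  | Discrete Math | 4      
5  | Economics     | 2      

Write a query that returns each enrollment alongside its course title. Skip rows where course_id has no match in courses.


INNER JOIN keeps only enrollments rows whose course_id matches an id in courses. Walk through each enrollment:
  - enrollment 1 (Ivan): course_id=NULL, no match -> dropped
  - enrollment 2 (Karen): course_id=3 -> matches Programming
  - enrollment 3 (Leo): course_id=4 -> matches Discrete Math
  - enrollment 4 (Jack): course_id=2 -> matches Calculus
So 1 of 4 rows is dropped.

SQL:
SELECT a.student, b.title AS course
FROM enrollments a
INNER JOIN courses b ON a.course_id = b.id

Result:
student | course       
--------+--------------
Karen   | Programming  
Leo     | Discrete Math
Jack    | Calculus     


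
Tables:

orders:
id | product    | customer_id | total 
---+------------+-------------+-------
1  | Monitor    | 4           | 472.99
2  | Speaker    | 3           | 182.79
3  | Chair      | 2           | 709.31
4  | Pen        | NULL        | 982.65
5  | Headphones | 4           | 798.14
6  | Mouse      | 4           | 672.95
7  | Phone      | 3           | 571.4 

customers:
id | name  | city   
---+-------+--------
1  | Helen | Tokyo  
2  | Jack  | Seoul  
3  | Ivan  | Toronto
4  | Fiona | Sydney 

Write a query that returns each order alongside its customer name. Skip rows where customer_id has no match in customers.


INNER JOIN keeps only orders rows whose customer_id matches an id in customers. Walk through each order:
  - order 1 (Monitor): customer_id=4 -> matches Fiona
  - order 2 (Speaker): customer_id=3 -> matches Ivan
  - order 3 (Chair): customer_id=2 -> matches Jack
  - order 4 (Pen): customer_id=NULL, no match -> dropped
  - order 5 (Headphones): customer_id=4 -> matches Fiona
  - order 6 (Mouse): customer_id=4 -> matches Fiona
  - order 7 (Phone): customer_id=3 -> matches Ivan
So 1 of 7 rows is dropped.

SQL:
SELECT a.product, b.name AS customer
FROM orders a
INNER JOIN customers b ON a.customer_id = b.id

Result:
product    | customer
-----------+---------
Monitor    | Fiona   
Speaker    | Ivan    
Chair      | Jack    
Headphones | Fiona   
Mouse      | Fiona   
Phone      | Ivan    


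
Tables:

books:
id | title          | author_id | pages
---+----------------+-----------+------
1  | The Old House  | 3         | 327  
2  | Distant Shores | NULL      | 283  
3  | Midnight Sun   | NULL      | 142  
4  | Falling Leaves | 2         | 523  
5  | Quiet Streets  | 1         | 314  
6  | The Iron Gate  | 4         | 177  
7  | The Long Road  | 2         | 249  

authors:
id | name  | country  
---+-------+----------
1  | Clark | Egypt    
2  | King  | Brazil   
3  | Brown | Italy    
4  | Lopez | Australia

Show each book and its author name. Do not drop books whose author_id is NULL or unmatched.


LEFT JOIN keeps every row from books (the left table); where author_id has no match in authors, the author columns become NULL. Walk through each book:
  - book 1 (The Old House): author_id=3 -> matches Brown
  - book 2 (Distant Shores): author_id=NULL, no match -> kept with NULL
  - book 3 (Midnight Sun): author_id=NULL, no match -> kept with NULL
  - book 4 (Falling Leaves): author_id=2 -> matches King
  - book 5 (Quiet Streets): author_id=1 -> matches Clark
  - book 6 (The Iron Gate): author_id=4 -> matches Lopez
  - book 7 (The Long Road): author_id=2 -> matches King
All 7 rows appear; 2 have NULL author.

SQL:
SELECT a.title, b.name AS author
FROM books a
LEFT JOIN authors b ON a.author_id = b.id

Result:
title          | author
---------------+-------
The Old House  | Brown 
Distant Shores | NULL  
Midnight Sun   | NULL  
Falling Leaves | King  
Quiet Streets  | Clark 
The Iron Gate  | Lopez 
The Long Road  | King  


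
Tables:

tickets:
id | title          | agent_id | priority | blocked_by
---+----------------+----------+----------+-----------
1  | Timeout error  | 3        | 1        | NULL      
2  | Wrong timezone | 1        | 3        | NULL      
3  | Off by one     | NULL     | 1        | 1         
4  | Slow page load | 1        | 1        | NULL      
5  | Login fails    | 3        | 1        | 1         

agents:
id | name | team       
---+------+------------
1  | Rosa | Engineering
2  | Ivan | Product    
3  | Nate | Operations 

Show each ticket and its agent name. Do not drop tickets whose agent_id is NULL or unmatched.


LEFT JOIN keeps every row from tickets (the left table); where agent_id has no match in agents, the agent columns become NULL. Walk through each ticket:
  - ticket 1 (Timeout error): agent_id=3 -> matches Nate
  - ticket 2 (Wrong timezone): agent_id=1 -> matches Rosa
  - ticket 3 (Off by one): agent_id=NULL, no match -> kept with NULL
  - ticket 4 (Slow page load): agent_id=1 -> matches Rosa
  - ticket 5 (Login fails): agent_id=3 -> matches Nate
All 5 rows appear; 1 has NULL agent.

SQL:
SELECT a.title, b.name AS agent
FROM tickets a
LEFT JOIN agents b ON a.agent_id = b.id

Result:
title          | agent
---------------+------
Timeout error  | Nate 
Wrong timezone | Rosa 
Off by one     | NULL 
Slow page load | Rosa 
Login fails    | Nate 


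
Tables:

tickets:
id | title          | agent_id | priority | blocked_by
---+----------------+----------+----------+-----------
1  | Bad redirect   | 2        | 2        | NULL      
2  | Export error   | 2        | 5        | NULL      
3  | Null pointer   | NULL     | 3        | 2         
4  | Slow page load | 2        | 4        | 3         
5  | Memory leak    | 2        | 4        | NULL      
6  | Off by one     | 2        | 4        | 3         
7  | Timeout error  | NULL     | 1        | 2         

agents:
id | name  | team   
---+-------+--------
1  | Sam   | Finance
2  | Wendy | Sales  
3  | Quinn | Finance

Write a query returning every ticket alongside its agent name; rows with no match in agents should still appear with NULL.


LEFT JOIN keeps every row from tickets (the left table); where agent_id has no match in agents, the agent columns become NULL. Walk through each ticket:
  - ticket 1 (Bad redirect): agent_id=2 -> matches Wendy
  - ticket 2 (Export error): agent_id=2 -> matches Wendy
  - ticket 3 (Null pointer): agent_id=NULL, no match -> kept with NULL
  - ticket 4 (Slow page load): agent_id=2 -> matches Wendy
  - ticket 5 (Memory leak): agent_id=2 -> matches Wendy
  - ticket 6 (Off by one): agent_id=2 -> matches Wendy
  - ticket 7 (Timeout error): agent_id=NULL, no match -> kept with NULL
All 7 rows appear; 2 have NULL agent.

SQL:
SELECT a.title, b.name AS agent
FROM tickets a
LEFT JOIN agents b ON a.agent_id = b.id

Result:
title          | agent
---------------+------
Bad redirect   | Wendy
Export error   | Wendy
Null pointer   | NULL 
Slow page load | Wendy
Memory leak    | Wendy
Off by one     | Wendy
Timeout error  | NULL 


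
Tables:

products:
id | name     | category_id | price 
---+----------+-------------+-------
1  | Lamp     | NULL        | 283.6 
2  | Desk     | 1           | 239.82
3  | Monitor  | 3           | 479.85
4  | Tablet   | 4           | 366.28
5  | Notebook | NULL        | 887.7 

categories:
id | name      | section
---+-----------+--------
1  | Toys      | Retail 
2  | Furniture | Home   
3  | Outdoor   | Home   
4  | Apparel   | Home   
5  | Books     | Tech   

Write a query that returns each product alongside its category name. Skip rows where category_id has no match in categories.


INNER JOIN keeps only products rows whose category_id matches an id in categories. Walk through each product:
  - product 1 (Lamp): category_id=NULL, no match -> dropped
  - product 2 (Desk): category_id=1 -> matches Toys
  - product 3 (Monitor): category_id=3 -> matches Outdoor
  - product 4 (Tablet): category_id=4 -> matches Apparel
  - product 5 (Notebook): category_id=NULL, no match -> dropped
So 2 of 5 rows are dropped.

SQL:
SELECT a.name, b.name AS category
FROM products a
INNER JOIN categories b ON a.category_id = b.id

Result:
name    | category
--------+---------
Desk    | Toys    
Monitor | Outdoor 
Tablet  | Apparel 


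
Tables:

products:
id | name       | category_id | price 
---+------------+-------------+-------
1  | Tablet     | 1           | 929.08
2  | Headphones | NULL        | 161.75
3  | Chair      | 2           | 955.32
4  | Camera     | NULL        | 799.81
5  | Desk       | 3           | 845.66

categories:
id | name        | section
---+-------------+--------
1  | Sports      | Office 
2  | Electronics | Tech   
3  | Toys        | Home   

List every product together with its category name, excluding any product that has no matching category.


INNER JOIN keeps only products rows whose category_id matches an id in categories. Walk through each product:
  - product 1 (Tablet): category_id=1 -> matches Sports
  - product 2 (Headphones): category_id=NULL, no match -> dropped
  - product 3 (Chair): category_id=2 -> matches Electronics
  - product 4 (Camera): category_id=NULL, no match -> dropped
  - product 5 (Desk): category_id=3 -> matches Toys
So 2 of 5 rows are dropped.

SQL:
SELECT a.name, b.name AS category
FROM products a
INNER JOIN categories b ON a.category_id = b.id

Result:
name   | category   
-------+------------
Tablet | Sports     
Chair  | Electronics
Desk   | Toys       


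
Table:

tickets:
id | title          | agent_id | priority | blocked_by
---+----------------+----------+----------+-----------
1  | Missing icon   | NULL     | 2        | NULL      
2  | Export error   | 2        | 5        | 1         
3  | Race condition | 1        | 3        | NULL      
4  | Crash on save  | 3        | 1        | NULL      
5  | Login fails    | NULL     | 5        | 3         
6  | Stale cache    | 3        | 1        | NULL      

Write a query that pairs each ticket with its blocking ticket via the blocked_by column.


This is a self-join: tickets is joined to a second copy of itself, matching each row's blocked_by to another row's id. Use LEFT JOIN so rows with blocked_by=NULL are kept.
  - ticket 1 (Missing icon): blocked_by=NULL -> NULL
  - ticket 2 (Export error): blocked_by=1 -> Missing icon
  - ticket 3 (Race condition): blocked_by=NULL -> NULL
  - ticket 4 (Crash on save): blocked_by=NULL -> NULL
  - ticket 5 (Login fails): blocked_by=3 -> Race condition
  - ticket 6 (Stale cache): blocked_by=NULL -> NULL

SQL:
SELECT a.title AS item, b.title AS blocked_by
FROM tickets a
LEFT JOIN tickets b ON a.blocked_by = b.id

Result:
item           | blocked_by    
---------------+---------------
Missing icon   | NULL          
Export error   | Missing icon  
Race condition | NULL          
Crash on save  | NULL          
Login fails    | Race condition
Stale cache    | NULL          


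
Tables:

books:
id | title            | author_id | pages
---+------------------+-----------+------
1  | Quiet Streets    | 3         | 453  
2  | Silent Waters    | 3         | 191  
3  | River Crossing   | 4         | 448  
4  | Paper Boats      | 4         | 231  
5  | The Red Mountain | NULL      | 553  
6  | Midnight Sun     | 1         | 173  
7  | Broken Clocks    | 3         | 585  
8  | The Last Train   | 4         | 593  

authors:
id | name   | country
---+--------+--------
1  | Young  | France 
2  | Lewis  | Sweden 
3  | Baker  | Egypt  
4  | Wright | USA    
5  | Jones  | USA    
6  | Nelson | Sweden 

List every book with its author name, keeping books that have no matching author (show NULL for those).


LEFT JOIN keeps every row from books (the left table); where author_id has no match in authors, the author columns become NULL. Walk through each book:
  - book 1 (Quiet Streets): author_id=3 -> matches Baker
  - book 2 (Silent Waters): author_id=3 -> matches Baker
  - book 3 (River Crossing): author_id=4 -> matches Wright
  - book 4 (Paper Boats): author_id=4 -> matches Wright
  - book 5 (The Red Mountain): author_id=NULL, no match -> kept with NULL
  - book 6 (Midnight Sun): author_id=1 -> matches Young
  - book 7 (Broken Clocks): author_id=3 -> matches Baker
  - book 8 (The Last Train): author_id=4 -> matches Wright
All 8 rows appear; 1 has NULL author.

SQL:
SELECT a.title, b.name AS author
FROM books a
LEFT JOIN authors b ON a.author_id = b.id

Result:
title            | author
-----------------+-------
Quiet Streets    | Baker 
Silent Waters    | Baker 
River Crossing   | Wright
Paper Boats      | Wright
The Red Mountain | NULL  
Midnight Sun     | Young 
Broken Clocks    | Baker 
The Last Train   | Wright


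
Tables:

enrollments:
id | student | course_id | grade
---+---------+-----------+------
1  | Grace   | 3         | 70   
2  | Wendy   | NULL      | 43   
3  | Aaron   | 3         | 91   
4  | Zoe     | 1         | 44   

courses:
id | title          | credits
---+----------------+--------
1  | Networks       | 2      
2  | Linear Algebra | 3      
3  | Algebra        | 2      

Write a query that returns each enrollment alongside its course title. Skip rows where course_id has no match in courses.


INNER JOIN keeps only enrollments rows whose course_id matches an id in courses. Walk through each enrollment:
  - enrollment 1 (Grace): course_id=3 -> matches Algebra
  - enrollment 2 (Wendy): course_id=NULL, no match -> dropped
  - enrollment 3 (Aaron): course_id=3 -> matches Algebra
  - enrollment 4 (Zoe): course_id=1 -> matches Networks
So 1 of 4 rows is dropped.

SQL:
SELECT a.student, b.title AS course
FROM enrollments a
INNER JOIN courses b ON a.course_id = b.id

Result:
student | course  
--------+---------
Grace   | Algebra 
Aaron   | Algebra 
Zoe     | Networks


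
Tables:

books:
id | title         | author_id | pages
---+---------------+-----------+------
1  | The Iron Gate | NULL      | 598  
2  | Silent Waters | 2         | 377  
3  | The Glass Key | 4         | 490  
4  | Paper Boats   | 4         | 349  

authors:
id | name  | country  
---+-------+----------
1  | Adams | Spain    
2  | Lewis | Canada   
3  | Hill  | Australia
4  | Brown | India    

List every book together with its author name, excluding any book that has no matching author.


INNER JOIN keeps only books rows whose author_id matches an id in authors. Walk through each book:
  - book 1 (The Iron Gate): author_id=NULL, no match -> dropped
  - book 2 (Silent Waters): author_id=2 -> matches Lewis
  - book 3 (The Glass Key): author_id=4 -> matches Brown
  - book 4 (Paper Boats): author_id=4 -> matches Brown
So 1 of 4 rows is dropped.

SQL:
SELECT a.title, b.name AS author
FROM books a
INNER JOIN authors b ON a.author_id = b.id

Result:
title         | author
--------------+-------
Silent Waters | Lewis 
The Glass Key | Brown 
Paper Boats   | Brown 


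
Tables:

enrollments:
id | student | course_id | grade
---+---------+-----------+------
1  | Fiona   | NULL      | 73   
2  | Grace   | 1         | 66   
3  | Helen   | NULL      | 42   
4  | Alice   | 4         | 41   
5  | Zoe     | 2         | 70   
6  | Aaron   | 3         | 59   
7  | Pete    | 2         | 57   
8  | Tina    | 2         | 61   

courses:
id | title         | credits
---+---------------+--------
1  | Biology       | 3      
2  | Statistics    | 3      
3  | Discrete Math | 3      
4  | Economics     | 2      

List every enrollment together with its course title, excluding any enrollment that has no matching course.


INNER JOIN keeps only enrollments rows whose course_id matches an id in courses. Walk through each enrollment:
  - enrollment 1 (Fiona): course_id=NULL, no match -> dropped
  - enrollment 2 (Grace): course_id=1 -> matches Biology
  - enrollment 3 (Helen): course_id=NULL, no match -> dropped
  - enrollment 4 (Alice): course_id=4 -> matches Economics
  - enrollment 5 (Zoe): course_id=2 -> matches Statistics
  - enrollment 6 (Aaron): course_id=3 -> matches Discrete Math
  - enrollment 7 (Pete): course_id=2 -> matches Statistics
  - enrollment 8 (Tina): course_id=2 -> matches Statistics
So 2 of 8 rows are dropped.

SQL:
SELECT a.student, b.title AS course
FROM enrollments a
INNER JOIN courses b ON a.course_id = b.id

Result:
student | course       
--------+--------------
Grace   | Biology      
Alice   | Economics    
Zoe     | Statistics   
Aaron   | Discrete Math
Pete    | Statistics   
Tina    | Statistics   


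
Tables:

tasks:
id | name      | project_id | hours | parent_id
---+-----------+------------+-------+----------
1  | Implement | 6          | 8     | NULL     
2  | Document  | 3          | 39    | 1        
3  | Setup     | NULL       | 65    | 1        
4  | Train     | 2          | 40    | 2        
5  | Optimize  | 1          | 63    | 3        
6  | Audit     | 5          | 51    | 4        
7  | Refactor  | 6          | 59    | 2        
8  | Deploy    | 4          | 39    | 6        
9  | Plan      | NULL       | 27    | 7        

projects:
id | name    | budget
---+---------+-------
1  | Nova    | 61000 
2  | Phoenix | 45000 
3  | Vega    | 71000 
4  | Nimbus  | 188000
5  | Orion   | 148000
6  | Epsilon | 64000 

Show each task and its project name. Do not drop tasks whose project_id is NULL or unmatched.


LEFT JOIN keeps every row from tasks (the left table); where project_id has no match in projects, the project columns become NULL. Walk through each task:
  - task 1 (Implement): project_id=6 -> matches Epsilon
  - task 2 (Document): project_id=3 -> matches Vega
  - task 3 (Setup): project_id=NULL, no match -> kept with NULL
  - task 4 (Train): project_id=2 -> matches Phoenix
  - task 5 (Optimize): project_id=1 -> matches Nova
  - task 6 (Audit): project_id=5 -> matches Orion
  - task 7 (Refactor): project_id=6 -> matches Epsilon
  - task 8 (Deploy): project_id=4 -> matches Nimbus
  - task 9 (Plan): project_id=NULL, no match -> kept with NULL
All 9 rows appear; 2 have NULL project.

SQL:
SELECT a.name, b.name AS project
FROM tasks a
LEFT JOIN projects b ON a.project_id = b.id

Result:
name      | project
----------+--------
Implement | Epsilon
Document  | Vega   
Setup     | NULL   
Train     | Phoenix
Optimize  | Nova   
Audit     | Orion  
Refactor  | Epsilon
Deploy    | Nimbus 
Plan      | NULL   


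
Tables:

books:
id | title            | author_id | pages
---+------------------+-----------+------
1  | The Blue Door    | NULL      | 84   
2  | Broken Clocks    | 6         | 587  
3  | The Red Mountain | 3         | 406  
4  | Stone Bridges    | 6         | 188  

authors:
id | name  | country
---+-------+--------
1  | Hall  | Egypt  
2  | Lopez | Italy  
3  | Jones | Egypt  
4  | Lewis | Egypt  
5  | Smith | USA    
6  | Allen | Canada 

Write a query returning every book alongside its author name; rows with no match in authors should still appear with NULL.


LEFT JOIN keeps every row from books (the left table); where author_id has no match in authors, the author columns become NULL. Walk through each book:
  - book 1 (The Blue Door): author_id=NULL, no match -> kept with NULL
  - book 2 (Broken Clocks): author_id=6 -> matches Allen
  - book 3 (The Red Mountain): author_id=3 -> matches Jones
  - book 4 (Stone Bridges): author_id=6 -> matches Allen
All 4 rows appear; 1 has NULL author.

SQL:
SELECT a.title, b.name AS author
FROM books a
LEFT JOIN authors b ON a.author_id = b.id

Result:
title            | author
-----------------+-------
The Blue Door    | NULL  
Broken Clocks    | Allen 
The Red Mountain | Jones 
Stone Bridges    | Allen 


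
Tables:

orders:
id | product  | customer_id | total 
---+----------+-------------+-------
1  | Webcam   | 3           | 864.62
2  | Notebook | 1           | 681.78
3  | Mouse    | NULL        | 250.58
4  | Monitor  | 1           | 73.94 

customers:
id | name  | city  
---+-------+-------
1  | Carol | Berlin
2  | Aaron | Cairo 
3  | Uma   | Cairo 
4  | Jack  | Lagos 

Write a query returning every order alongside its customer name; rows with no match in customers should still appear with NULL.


LEFT JOIN keeps every row from orders (the left table); where customer_id has no match in customers, the customer columns become NULL. Walk through each order:
  - order 1 (Webcam): customer_id=3 -> matches Uma
  - order 2 (Notebook): customer_id=1 -> matches Carol
  - order 3 (Mouse): customer_id=NULL, no match -> kept with NULL
  - order 4 (Monitor): customer_id=1 -> matches Carol
All 4 rows appear; 1 has NULL customer.

SQL:
SELECT a.product, b.name AS customer
FROM orders a
LEFT JOIN customers b ON a.customer_id = b.id

Result:
product  | customer
---------+---------
Webcam   | Uma     
Notebook | Carol   
Mouse    | NULL    
Monitor  | Carol   


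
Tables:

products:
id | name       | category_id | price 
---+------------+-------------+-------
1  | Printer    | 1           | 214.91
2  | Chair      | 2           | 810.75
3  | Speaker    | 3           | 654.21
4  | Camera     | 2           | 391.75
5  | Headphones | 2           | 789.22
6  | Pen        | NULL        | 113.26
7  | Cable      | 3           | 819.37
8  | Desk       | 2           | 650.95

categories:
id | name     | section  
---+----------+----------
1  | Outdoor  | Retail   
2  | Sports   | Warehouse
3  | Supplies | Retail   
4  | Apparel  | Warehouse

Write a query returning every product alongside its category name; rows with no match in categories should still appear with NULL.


LEFT JOIN keeps every row from products (the left table); where category_id has no match in categories, the category columns become NULL. Walk through each product:
  - product 1 (Printer): category_id=1 -> matches Outdoor
  - product 2 (Chair): category_id=2 -> matches Sports
  - product 3 (Speaker): category_id=3 -> matches Supplies
  - product 4 (Camera): category_id=2 -> matches Sports
  - product 5 (Headphones): category_id=2 -> matches Sports
  - product 6 (Pen): category_id=NULL, no match -> kept with NULL
  - product 7 (Cable): category_id=3 -> matches Supplies
  - product 8 (Desk): category_id=2 -> matches Sports
All 8 rows appear; 1 has NULL category.

SQL:
SELECT a.name, b.name AS category
FROM products a
LEFT JOIN categories b ON a.category_id = b.id

Result:
name       | category
-----------+---------
Printer    | Outdoor 
Chair      | Sports  
Speaker    | Supplies
Camera     | Sports  
Headphones | Sports  
Pen        | NULL    
Cable      | Supplies
Desk       | Sports  


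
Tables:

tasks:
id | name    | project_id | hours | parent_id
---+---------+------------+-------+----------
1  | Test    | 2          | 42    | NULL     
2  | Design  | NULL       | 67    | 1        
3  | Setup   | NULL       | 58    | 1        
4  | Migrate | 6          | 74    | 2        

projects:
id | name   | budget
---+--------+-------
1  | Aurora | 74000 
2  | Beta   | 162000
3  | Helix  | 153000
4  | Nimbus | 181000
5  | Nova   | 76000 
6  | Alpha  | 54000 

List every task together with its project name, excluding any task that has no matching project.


INNER JOIN keeps only tasks rows whose project_id matches an id in projects. Walk through each task:
  - task 1 (Test): project_id=2 -> matches Beta
  - task 2 (Design): project_id=NULL, no match -> dropped
  - task 3 (Setup): project_id=NULL, no match -> dropped
  - task 4 (Migrate): project_id=6 -> matches Alpha
So 2 of 4 rows are dropped.

SQL:
SELECT a.name, b.name AS project
FROM tasks a
INNER JOIN projects b ON a.project_id = b.id

Result:
name    | project
--------+--------
Test    | Beta   
Migrate | Alpha  


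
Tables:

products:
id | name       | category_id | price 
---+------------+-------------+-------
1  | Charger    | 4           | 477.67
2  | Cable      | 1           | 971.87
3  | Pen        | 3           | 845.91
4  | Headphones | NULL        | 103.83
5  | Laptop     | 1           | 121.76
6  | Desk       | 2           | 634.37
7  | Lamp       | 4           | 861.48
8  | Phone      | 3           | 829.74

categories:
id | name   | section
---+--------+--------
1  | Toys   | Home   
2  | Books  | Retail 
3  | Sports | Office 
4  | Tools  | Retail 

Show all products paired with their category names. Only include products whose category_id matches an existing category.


INNER JOIN keeps only products rows whose category_id matches an id in categories. Walk through each product:
  - product 1 (Charger): category_id=4 -> matches Tools
  - product 2 (Cable): category_id=1 -> matches Toys
  - product 3 (Pen): category_id=3 -> matches Sports
  - product 4 (Headphones): category_id=NULL, no match -> dropped
  - product 5 (Laptop): category_id=1 -> matches Toys
  - product 6 (Desk): category_id=2 -> matches Books
  - product 7 (Lamp): category_id=4 -> matches Tools
  - product 8 (Phone): category_id=3 -> matches Sports
So 1 of 8 rows is dropped.

SQL:
SELECT a.name, b.name AS category
FROM products a
INNER JOIN categories b ON a.category_id = b.id

Result:
name    | category
--------+---------
Charger | Tools   
Cable   | Toys    
Pen     | Sports  
Laptop  | Toys    
Desk    | Books   
Lamp    | Tools   
Phone   | Sports  


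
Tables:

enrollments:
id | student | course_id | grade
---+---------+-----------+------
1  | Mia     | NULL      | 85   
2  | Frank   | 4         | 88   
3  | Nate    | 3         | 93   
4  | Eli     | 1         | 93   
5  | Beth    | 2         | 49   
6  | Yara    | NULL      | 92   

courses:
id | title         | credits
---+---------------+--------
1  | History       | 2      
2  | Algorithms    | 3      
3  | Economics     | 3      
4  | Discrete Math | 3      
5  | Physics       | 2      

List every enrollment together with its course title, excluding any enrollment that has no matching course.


INNER JOIN keeps only enrollments rows whose course_id matches an id in courses. Walk through each enrollment:
  - enrollment 1 (Mia): course_id=NULL, no match -> dropped
  - enrollment 2 (Frank): course_id=4 -> matches Discrete Math
  - enrollment 3 (Nate): course_id=3 -> matches Economics
  - enrollment 4 (Eli): course_id=1 -> matches History
  - enrollment 5 (Beth): course_id=2 -> matches Algorithms
  - enrollment 6 (Yara): course_id=NULL, no match -> dropped
So 2 of 6 rows are dropped.

SQL:
SELECT a.student, b.title AS course
FROM enrollments a
INNER JOIN courses b ON a.course_id = b.id

Result:
student | course       
--------+--------------
Frank   | Discrete Math
Nate    | Economics    
Eli     | History      
Beth    | Algorithms   


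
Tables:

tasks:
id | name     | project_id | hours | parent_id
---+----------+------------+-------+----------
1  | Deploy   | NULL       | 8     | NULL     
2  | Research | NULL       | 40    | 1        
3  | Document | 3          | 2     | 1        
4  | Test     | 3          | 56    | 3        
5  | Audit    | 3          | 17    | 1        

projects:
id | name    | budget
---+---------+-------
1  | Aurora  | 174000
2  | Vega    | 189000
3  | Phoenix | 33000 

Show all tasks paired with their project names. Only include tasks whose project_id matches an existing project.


INNER JOIN keeps only tasks rows whose project_id matches an id in projects. Walk through each task:
  - task 1 (Deploy): project_id=NULL, no match -> dropped
  - task 2 (Research): project_id=NULL, no match -> dropped
  - task 3 (Document): project_id=3 -> matches Phoenix
  - task 4 (Test): project_id=3 -> matches Phoenix
  - task 5 (Audit): project_id=3 -> matches Phoenix
So 2 of 5 rows are dropped.

SQL:
SELECT a.name, b.name AS project
FROM tasks a
INNER JOIN projects b ON a.project_id = b.id

Result:
name     | project
---------+--------
Document | Phoenix
Test     | Phoenix
Audit    | Phoenix


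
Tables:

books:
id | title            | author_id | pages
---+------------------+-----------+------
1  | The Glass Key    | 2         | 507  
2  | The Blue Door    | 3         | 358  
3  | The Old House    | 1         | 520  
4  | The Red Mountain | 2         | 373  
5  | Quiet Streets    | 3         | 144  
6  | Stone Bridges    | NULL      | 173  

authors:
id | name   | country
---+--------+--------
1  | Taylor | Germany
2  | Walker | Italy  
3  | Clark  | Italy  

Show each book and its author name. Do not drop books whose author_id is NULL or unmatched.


LEFT JOIN keeps every row from books (the left table); where author_id has no match in authors, the author columns become NULL. Walk through each book:
  - book 1 (The Glass Key): author_id=2 -> matches Walker
  - book 2 (The Blue Door): author_id=3 -> matches Clark
  - book 3 (The Old House): author_id=1 -> matches Taylor
  - book 4 (The Red Mountain): author_id=2 -> matches Walker
  - book 5 (Quiet Streets): author_id=3 -> matches Clark
  - book 6 (Stone Bridges): author_id=NULL, no match -> kept with NULL
All 6 rows appear; 1 has NULL author.

SQL:
SELECT a.title, b.name AS author
FROM books a
LEFT JOIN authors b ON a.author_id = b.id

Result:
title            | author
-----------------+-------
The Glass Key    | Walker
The Blue Door    | Clark 
The Old House    | Taylor
The Red Mountain | Walker
Quiet Streets    | Clark 
Stone Bridges    | NULL  


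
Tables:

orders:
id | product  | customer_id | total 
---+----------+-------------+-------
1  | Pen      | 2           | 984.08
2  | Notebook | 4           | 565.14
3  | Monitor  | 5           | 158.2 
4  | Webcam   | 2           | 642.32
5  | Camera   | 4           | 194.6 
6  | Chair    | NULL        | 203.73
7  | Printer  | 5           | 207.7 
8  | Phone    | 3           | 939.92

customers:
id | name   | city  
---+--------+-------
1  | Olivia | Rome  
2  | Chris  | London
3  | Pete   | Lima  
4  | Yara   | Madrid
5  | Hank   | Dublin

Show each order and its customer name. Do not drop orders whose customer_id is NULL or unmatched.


LEFT JOIN keeps every row from orders (the left table); where customer_id has no match in customers, the customer columns become NULL. Walk through each order:
  - order 1 (Pen): customer_id=2 -> matches Chris
  - order 2 (Notebook): customer_id=4 -> matches Yara
  - order 3 (Monitor): customer_id=5 -> matches Hank
  - order 4 (Webcam): customer_id=2 -> matches Chris
  - order 5 (Camera): customer_id=4 -> matches Yara
  - order 6 (Chair): customer_id=NULL, no match -> kept with NULL
  - order 7 (Printer): customer_id=5 -> matches Hank
  - order 8 (Phone): customer_id=3 -> matches Pete
All 8 rows appear; 1 has NULL customer.

SQL:
SELECT a.product, b.name AS customer
FROM orders a
LEFT JOIN customers b ON a.customer_id = b.id

Result:
product  | customer
---------+---------
Pen      | Chris   
Notebook | Yara    
Monitor  | Hank    
Webcam   | Chris   
Camera   | Yara    
Chair    | NULL    
Printer  | Hank    
Phone    | Pete    


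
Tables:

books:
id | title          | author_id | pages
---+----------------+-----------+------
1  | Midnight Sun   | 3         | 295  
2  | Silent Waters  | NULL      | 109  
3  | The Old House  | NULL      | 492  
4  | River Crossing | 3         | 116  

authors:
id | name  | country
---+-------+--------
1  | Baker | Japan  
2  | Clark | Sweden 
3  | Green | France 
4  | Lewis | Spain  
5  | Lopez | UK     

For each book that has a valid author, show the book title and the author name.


INNER JOIN keeps only books rows whose author_id matches an id in authors. Walk through each book:
  - book 1 (Midnight Sun): author_id=3 -> matches Green
  - book 2 (Silent Waters): author_id=NULL, no match -> dropped
  - book 3 (The Old House): author_id=NULL, no match -> dropped
  - book 4 (River Crossing): author_id=3 -> matches Green
So 2 of 4 rows are dropped.

SQL:
SELECT a.title, b.name AS author
FROM books a
INNER JOIN authors b ON a.author_id = b.id

Result:
title          | author
---------------+-------
Midnight Sun   | Green 
River Crossing | Green 


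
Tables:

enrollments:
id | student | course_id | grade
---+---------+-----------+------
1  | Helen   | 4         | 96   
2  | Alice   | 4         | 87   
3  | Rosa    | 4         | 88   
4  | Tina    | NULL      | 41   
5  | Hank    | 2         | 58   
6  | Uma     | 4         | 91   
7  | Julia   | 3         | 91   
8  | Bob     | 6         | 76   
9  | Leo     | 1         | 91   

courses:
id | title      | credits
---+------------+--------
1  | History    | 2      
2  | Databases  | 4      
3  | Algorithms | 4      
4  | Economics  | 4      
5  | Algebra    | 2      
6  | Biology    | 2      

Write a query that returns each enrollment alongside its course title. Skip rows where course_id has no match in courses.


INNER JOIN keeps only enrollments rows whose course_id matches an id in courses. Walk through each enrollment:
  - enrollment 1 (Helen): course_id=4 -> matches Economics
  - enrollment 2 (Alice): course_id=4 -> matches Economics
  - enrollment 3 (Rosa): course_id=4 -> matches Economics
  - enrollment 4 (Tina): course_id=NULL, no match -> dropped
  - enrollment 5 (Hank): course_id=2 -> matches Databases
  - enrollment 6 (Uma): course_id=4 -> matches Economics
  - enrollment 7 (Julia): course_id=3 -> matches Algorithms
  - enrollment 8 (Bob): course_id=6 -> matches Biology
  - enrollment 9 (Leo): course_id=1 -> matches History
So 1 of 9 rows is dropped.

SQL:
SELECT a.student, b.title AS course
FROM enrollments a
INNER JOIN courses b ON a.course_id = b.id

Result:
student | course    
--------+-----------
Helen   | Economics 
Alice   | Economics 
Rosa    | Economics 
Hank    | Databases 
Uma     | Economics 
Julia   | Algorithms
Bob     | Biology   
Leo     | History   
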